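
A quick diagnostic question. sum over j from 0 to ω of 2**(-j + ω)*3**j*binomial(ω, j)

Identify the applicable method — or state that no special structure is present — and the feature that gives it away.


Technique: the binomial theorem — binomial(ω, j) weighting matched powers of 3 and 2 is the expanded form of (3 + 2)^ω — fold it back up.


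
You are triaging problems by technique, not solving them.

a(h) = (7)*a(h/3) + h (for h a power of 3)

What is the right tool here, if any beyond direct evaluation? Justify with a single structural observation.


Diagnosis: the master substitution — recursion at h/3 is multiplicative in the index; logarithmic reindexing via h = 3^m linearizes it.


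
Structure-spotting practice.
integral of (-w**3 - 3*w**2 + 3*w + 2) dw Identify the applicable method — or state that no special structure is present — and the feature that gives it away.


Verdict: no special technique — nothing composite, nothing rational, nothing trigonometric — each constant-multiple power of w integrates by the power rule alone.


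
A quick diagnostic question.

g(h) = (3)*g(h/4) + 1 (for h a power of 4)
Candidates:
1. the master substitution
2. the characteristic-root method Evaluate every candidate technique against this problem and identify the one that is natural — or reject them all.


Verdict: the master substitution — index division is the fingerprint: h/4 in the recursive call means substitute h = 4^m.
- the master substitution: applies; the problem has the shape this method handles.
- the characteristic-root method: the recursion divides its index rather than shifting it — outside the constant-shift family the root method covers.


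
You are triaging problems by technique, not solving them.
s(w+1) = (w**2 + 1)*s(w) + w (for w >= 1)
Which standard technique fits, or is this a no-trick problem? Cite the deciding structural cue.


Verdict: a summation factor — it is first-order linear but the coefficient w**2 + 1 depends on the index, so multiply through by a summation factor to telescope it.


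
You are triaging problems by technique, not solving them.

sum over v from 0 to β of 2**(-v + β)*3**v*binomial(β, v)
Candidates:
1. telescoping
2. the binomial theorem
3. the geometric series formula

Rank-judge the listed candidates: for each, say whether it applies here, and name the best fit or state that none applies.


Best approach: the binomial theorem — binomial coefficients against complementary powers of 3 and 2: recognize the binomial expansion and resum.
- telescoping: the summand is not presented as a shifted difference — a telescoping rewrite may exist, but the displayed structure does not offer one.
- the binomial theorem — applies; the problem has the shape this method handles.
- the geometric series formula — the ratio of consecutive terms depends on the index.


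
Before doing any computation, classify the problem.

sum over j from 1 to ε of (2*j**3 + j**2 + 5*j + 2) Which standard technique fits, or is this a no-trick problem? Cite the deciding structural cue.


Diagnosis: no special technique — with only polynomial terms in j present, the classical sum-of-powers identities are all you need.


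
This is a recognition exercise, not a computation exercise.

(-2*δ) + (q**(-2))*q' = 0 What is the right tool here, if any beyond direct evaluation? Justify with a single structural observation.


Technique: separation of variables — all dependence on the two variables factors apart, the defining separable shape. An exactness check succeeds on this form as well — separation and the potential function arrive at the same answer, separation more directly.


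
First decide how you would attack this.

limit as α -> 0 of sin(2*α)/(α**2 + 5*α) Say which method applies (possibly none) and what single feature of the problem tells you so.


Verdict: l'Hôpital's rule (0/0) — plug in 0: top and bottom both hit zero, so differentiate each and retry. A local series expansion at the point resolves it as well; the rule is the packaged version of that step.


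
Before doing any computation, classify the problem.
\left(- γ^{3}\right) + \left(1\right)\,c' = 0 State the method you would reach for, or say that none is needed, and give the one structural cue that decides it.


Diagnosis: no special technique — solved for the derivative, no c appears — this is antidifferentiation in γ wearing ODE clothing.


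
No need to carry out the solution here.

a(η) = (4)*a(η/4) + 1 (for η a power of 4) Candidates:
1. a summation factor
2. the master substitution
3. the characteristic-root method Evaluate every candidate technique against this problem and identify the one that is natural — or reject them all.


Diagnosis: the master substitution — the recursive call is at index η/4 rather than a shift, a divide-and-conquer shape — substituting η = 4^m linearizes it.
- a summation factor — a divided-index call is outside the fixed-shift first-order family a summation factor normalizes.
- the master substitution — yes — fits the structure here.
- the characteristic-root method — a divided-index call is not the fixed-shift linear shape that characteristic roots solve.


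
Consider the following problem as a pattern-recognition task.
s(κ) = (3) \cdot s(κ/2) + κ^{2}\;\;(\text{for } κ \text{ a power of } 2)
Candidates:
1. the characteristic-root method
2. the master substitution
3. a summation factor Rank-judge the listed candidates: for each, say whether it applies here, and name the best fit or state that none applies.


Diagnosis: the master substitution — treat m = log base 2 of κ as the new clock: one recursion step advances m by one while κ scales by 2.
- the characteristic-root method: a divided-index call is not the fixed-shift linear shape that characteristic roots solve.
- the master substitution: applies; the problem has the shape this method handles.
- a summation factor — the recursion divides its index rather than shifting it — there is no previous-term chain for a summation factor to telescope.


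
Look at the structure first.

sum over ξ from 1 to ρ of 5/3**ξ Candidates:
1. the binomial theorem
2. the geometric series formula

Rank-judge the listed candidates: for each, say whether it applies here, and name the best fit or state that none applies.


Method: the geometric series formula — consecutive terms stand in a fixed index-free ratio — the geometric sum formula closes it.
- the binomial theorem — the terms lack the binomial-coefficient-weighted complementary-power pattern of an expansion.
- the geometric series formula — applies; the problem has the shape this method handles.


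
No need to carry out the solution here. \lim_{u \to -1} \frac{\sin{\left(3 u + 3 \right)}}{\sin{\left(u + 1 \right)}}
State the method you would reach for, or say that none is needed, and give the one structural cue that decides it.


Diagnosis: l'Hôpital's rule (0/0) — substituting -1 gives 0 over 0; differentiate top and bottom once and re-evaluate. One could equally expand both pieces locally and compare leading terms; the rule does that in one stroke.


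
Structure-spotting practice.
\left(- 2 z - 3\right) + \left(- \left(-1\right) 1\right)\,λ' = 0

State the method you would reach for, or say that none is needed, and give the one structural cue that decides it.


Verdict: no special technique — with λ absent the equation is not coupled at all: direct integration in z.


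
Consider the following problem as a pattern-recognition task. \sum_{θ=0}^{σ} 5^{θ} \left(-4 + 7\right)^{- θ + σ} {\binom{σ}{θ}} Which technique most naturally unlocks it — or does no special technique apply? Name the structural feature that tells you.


Diagnosis: the binomial theorem — {\binom{σ}{θ}} weighting matched powers of 5 and (-4 + 7) is the expanded form of (5 + (-4 + 7))^σ — fold it back up.


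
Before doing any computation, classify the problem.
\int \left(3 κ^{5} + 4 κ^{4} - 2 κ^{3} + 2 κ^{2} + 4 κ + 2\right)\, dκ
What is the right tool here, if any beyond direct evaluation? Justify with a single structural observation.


Best approach: no special technique — scan for structure and find none: constant multiples of powers of κ, integrate directly.


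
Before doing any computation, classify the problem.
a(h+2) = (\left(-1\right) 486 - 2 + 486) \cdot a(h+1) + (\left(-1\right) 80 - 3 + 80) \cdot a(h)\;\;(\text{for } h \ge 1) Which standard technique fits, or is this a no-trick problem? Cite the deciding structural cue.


Best approach: the characteristic-root method — the recurrence is linear and homogeneous with constant coefficients, so the ansatz r^h turns it into a polynomial equation for r.


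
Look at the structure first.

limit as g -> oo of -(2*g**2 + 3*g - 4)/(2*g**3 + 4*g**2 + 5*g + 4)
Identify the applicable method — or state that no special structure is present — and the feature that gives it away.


Diagnosis: dominant-term comparison — divide by the highest power of g present: lower-order terms vanish and the dominant ratio remains. Differentiating the expression as a single quotient would eventually settle it as well; matching dominant growth settles it immediately.


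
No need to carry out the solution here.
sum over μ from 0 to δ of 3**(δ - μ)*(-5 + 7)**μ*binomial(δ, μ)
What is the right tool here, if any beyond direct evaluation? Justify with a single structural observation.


Diagnosis: the binomial theorem — terms weighting binomial(δ, μ) against matched powers of (-5 + 7) and 3 reassemble into ((-5 + 7) + 3)^δ by the binomial theorem.


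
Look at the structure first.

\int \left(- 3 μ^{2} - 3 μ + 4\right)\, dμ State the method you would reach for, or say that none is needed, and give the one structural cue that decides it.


Diagnosis: no special technique — scan for structure and find none: constant multiples of powers of μ, integrate directly.


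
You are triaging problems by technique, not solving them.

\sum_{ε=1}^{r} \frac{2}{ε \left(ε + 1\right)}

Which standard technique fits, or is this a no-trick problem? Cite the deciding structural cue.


Verdict: telescoping — \frac{2}{ε \left(ε + 1\right)} hides a difference of shifted reciprocals — decompose it and the middle of the sum vanishes.


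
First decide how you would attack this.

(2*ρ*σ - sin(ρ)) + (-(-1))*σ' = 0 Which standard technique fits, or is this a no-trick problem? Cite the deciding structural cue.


Verdict: a linear integrating factor — σ appears only to the first power with coefficient 2*ρ — the classic integrating-factor setup.


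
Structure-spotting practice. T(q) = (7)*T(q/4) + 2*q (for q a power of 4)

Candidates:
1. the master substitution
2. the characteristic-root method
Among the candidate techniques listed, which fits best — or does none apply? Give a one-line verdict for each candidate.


Best approach: the master substitution — recursion at q/4 is multiplicative in the index; logarithmic reindexing via q = 4^m linearizes it.
- the master substitution: applies; the problem has the shape this method handles.
- the characteristic-root method — the recursion divides its index rather than shifting it — outside the constant-shift family the root method covers.


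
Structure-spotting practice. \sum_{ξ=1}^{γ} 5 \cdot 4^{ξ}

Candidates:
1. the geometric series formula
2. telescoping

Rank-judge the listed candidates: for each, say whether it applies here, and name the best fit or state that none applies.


Method: the geometric series formula — term-over-term division gives 4 every time — index-free ratio, geometric sum formula applies.
- the geometric series formula: applicable, and directly so.
- telescoping — in the displayed form, no term reappears at a neighboring index to cancel against.


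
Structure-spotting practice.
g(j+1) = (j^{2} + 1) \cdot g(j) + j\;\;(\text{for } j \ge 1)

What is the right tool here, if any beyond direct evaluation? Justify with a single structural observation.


Technique: a summation factor — an index-dependent multiplier j^{2} + 1 rules out characteristic roots; a summation factor converts it to a pure difference.


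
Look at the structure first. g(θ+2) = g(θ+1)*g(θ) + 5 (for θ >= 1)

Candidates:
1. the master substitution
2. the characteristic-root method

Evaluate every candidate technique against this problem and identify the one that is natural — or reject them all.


Best approach: no special technique — the sequence value feeds back through itself nonlinearly — linear superposition fails, and every superposition-based closed form fails with it.
- the master substitution: the recursion shifts the index rather than dividing it.
- the characteristic-root method: the recursion is nonlinear in the sequence values, so no linear-modes ansatz applies.


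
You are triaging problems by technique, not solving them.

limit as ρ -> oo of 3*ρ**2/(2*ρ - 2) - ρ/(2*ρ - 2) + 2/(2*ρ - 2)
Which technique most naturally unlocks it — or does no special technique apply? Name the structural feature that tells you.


Best approach: dominant-term comparison — at large ρ only the top-degree terms survive; compare the leading terms and the limit falls out. As a single quotient, the ∞/∞ shape would yield to repeated differentiation as well — the growth comparison gets there in one look.


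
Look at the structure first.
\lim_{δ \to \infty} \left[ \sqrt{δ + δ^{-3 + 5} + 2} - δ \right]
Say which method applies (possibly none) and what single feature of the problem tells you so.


Best approach: conjugate multiplication — the ∞ − ∞ radical form is the exact trigger for the conjugate maneuver.


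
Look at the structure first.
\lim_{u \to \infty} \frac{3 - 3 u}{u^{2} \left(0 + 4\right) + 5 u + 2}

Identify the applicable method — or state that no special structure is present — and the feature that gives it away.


Technique: dominant-term comparison — at large u only the top-degree terms survive; compare the leading terms and the limit falls out. As a single quotient, the ∞/∞ shape would yield to repeated differentiation as well — the growth comparison gets there in one look.


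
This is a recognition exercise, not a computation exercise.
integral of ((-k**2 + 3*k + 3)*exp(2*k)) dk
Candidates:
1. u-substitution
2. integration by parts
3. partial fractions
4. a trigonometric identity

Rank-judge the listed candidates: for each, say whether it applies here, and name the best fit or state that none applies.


Best approach: integration by parts — differentiate -k**2 + 3*k + 3, integrate exp(2*k): each pass lowers the polynomial degree, so parts terminates.
- u-substitution — no subexpression of the integrand pairs with its own derivative as a factor — individual terms may offer their own substitutions, but any change of variable covering the whole integral would have to be constructed from outside the expression.
- integration by parts — applies; the problem has the shape this method handles.
- partial fractions: the expression is not a ratio of polynomials that decomposes further.
- a trigonometric identity — there is no trigonometric structure at all — the integrand carries no sine or cosine to rewrite.


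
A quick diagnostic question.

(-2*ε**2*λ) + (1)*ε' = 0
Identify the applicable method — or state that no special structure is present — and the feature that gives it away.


Method: separation of variables — solved for the derivative, the right side factors as 2*λ times ε**2 — all λ-dependence separates from all ε-dependence.


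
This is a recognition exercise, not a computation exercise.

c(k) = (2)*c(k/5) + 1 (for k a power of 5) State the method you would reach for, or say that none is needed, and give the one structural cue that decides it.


Technique: the master substitution — treat m = log base 5 of k as the new clock: one recursion step advances m by one while k scales by 5.


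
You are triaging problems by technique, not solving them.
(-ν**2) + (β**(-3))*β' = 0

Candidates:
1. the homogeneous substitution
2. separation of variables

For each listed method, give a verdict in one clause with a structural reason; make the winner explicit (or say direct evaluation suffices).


Method: separation of variables — separating collects all β-dependence with the derivative and leaves all ν-dependence opposite: variables separate.
- the homogeneous substitution — the slope changes under joint rescaling, failing the degree-zero test.
- separation of variables: applicable, and directly so.


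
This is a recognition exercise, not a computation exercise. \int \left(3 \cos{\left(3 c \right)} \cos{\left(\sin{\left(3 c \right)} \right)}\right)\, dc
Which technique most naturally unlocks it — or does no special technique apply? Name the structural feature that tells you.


Technique: u-substitution — gathered as a product, the integrand carries the factor 3 \cos{\left(3 c \right)} — up to a constant, the derivative of the inner expression \sin{\left(3 c \right)} — so u = \sin{\left(3 c \right)} collapses the integral.


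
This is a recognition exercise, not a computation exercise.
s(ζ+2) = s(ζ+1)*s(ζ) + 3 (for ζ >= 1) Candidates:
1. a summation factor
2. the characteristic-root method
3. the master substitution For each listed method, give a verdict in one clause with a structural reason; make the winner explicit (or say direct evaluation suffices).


Verdict: no special technique — no ansatz, no master substitution, no summation factor survives the nonlinearity here.
- a summation factor: no summation factor applies — the rule is not linear in the sequence values.
- the characteristic-root method: nonlinearity rules out exponential-mode superposition from the start.
- the master substitution: with no divided-index recursive call, reindexing by powers of a base buys nothing.


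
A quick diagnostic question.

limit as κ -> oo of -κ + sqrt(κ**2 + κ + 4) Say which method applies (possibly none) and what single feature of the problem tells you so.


Verdict: conjugate multiplication — two divergent pieces with a minus sign between them and a radical in the mix: rationalize sqrt(κ**2 + κ + 4) - κ before any limit law applies.


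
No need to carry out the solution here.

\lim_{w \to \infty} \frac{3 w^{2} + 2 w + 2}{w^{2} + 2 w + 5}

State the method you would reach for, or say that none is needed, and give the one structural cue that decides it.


Verdict: dominant-term comparison — divide by the highest power of w present: lower-order terms vanish and the dominant ratio remains. As a single quotient, the ∞/∞ shape would yield to repeated differentiation as well — the growth comparison gets there in one look.


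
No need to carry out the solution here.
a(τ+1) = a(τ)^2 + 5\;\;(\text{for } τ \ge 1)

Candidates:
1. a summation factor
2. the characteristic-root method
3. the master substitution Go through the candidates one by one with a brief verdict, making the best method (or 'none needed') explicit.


Method: no special technique — a nonlinear dependence on earlier terms breaks linearity, and with it every superposition-based closed form.
- a summation factor — no summation factor applies — the rule is not linear in the sequence values.
- the characteristic-root method: the recursion is nonlinear in the sequence values, so no linear-modes ansatz applies.
- the master substitution — the recursion steps by a constant offset, so exponential reindexing is pointless.


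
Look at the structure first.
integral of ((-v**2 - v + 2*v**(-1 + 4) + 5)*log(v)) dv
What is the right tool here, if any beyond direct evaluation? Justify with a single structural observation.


Method: integration by parts — a polynomial next to log(v): integrate the polynomial, differentiate the log, and the integral simplifies in one pass.


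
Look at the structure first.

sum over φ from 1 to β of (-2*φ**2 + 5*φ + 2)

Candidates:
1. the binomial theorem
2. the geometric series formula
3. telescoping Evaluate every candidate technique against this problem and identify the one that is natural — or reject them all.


Method: no special technique — with only polynomial terms in φ present, the classical sum-of-powers identities are all you need.
- the binomial theorem — the summand does not match any term pattern of an expanded binomial power.
- the geometric series formula: consecutive terms are not related by a fixed multiplier.
- telescoping: writing out consecutive terms as given produces no pairwise cancellation.


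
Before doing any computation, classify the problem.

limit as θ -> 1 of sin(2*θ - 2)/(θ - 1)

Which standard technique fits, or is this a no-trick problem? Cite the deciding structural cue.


Diagnosis: l'Hôpital's rule (0/0) — substituting 1 gives 0 over 0; differentiate top and bottom once and re-evaluate. Known elementary limits would finish this too — the rule just bypasses the case analysis.


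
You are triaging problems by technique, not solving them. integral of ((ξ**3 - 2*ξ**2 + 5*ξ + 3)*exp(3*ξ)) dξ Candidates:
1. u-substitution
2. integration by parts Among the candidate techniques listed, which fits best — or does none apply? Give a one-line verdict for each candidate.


Diagnosis: integration by parts — a polynomial ξ**3 - 2*ξ**2 + 5*ξ + 3 against the kernel exp(3*ξ) is the signature bounded-ladder case for integration by parts.
- u-substitution — no subexpression of the integrand pairs with its own derivative as a factor — individual terms may offer their own substitutions, but any change of variable covering the whole integral would have to be constructed from outside the expression.
- integration by parts — a fit — the right tool for this form.


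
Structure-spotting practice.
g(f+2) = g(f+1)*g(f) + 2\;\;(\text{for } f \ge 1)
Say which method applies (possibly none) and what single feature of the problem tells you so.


Verdict: no special technique — the unknown enters the rule nonlinearly, not as a weighted sum — no linear method is even well-posed.


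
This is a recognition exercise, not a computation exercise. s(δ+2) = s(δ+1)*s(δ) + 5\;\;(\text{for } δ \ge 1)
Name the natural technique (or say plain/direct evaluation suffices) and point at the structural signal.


Method: no special technique — the recurrence is nonlinear in the sequence values; study it directly, no linear machinery applies.


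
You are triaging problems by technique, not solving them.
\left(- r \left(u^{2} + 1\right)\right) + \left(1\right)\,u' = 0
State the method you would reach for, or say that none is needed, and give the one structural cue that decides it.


Best approach: separation of variables — separating collects all u-dependence with the derivative and leaves all r-dependence opposite: variables separate.


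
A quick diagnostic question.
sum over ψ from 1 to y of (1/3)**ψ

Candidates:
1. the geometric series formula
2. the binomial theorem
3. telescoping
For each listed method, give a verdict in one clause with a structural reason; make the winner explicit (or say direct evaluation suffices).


Verdict: the geometric series formula — the ratio of consecutive terms is the constant 1/3, independent of the index — a geometric sum.
- the geometric series formula: a fit — the right tool for this form.
- the binomial theorem: there is no pair of bases whose matched powers would reassemble into a single binomial power.
- telescoping: in the displayed form, no term reappears at a neighboring index to cancel against.


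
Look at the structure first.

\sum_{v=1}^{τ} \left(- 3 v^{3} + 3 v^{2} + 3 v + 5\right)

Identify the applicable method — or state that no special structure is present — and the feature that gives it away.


Method: no special technique — constant-multiple powers of v with no cancellation partners and no common ratio — use the standard power-sum formulas.


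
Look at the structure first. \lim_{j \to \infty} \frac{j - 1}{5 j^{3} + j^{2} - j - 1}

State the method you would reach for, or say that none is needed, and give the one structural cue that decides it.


Diagnosis: dominant-term comparison — at large j only the top-degree terms survive; compare the leading terms and the limit falls out. Viewed as a single quotient this is an ∞/∞ form — an at-infinity application of l'Hôpital's rule would also resolve it; comparing leading growth reads the answer without differentiating.


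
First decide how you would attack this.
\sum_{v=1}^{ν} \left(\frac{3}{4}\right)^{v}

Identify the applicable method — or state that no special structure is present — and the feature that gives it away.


Diagnosis: the geometric series formula — consecutive terms stand in a fixed index-free ratio — the geometric sum formula closes it.


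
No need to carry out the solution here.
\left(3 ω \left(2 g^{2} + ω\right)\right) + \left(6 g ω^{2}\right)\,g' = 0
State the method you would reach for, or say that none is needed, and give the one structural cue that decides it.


Technique: the exact-equation method — because the two cross partials coincide, the form is conservative as written — recover its potential in (ω, g).


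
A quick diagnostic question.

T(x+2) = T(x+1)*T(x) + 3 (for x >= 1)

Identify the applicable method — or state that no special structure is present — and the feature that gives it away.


Diagnosis: no special technique — the recurrence is nonlinear in the sequence terms; no linear-recurrence method fits it as written — one iterates or studies it directly.


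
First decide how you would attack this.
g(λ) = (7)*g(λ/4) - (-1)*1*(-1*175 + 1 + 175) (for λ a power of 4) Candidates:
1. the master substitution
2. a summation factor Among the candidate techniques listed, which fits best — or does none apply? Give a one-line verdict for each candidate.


Diagnosis: the master substitution — the index is divided (λ/4), not shifted — substitute λ = 4^m to straighten it into a shift recurrence.
- the master substitution — a fit — the right tool for this form.
- a summation factor — a divided-index call is outside the fixed-shift first-order family a summation factor normalizes.


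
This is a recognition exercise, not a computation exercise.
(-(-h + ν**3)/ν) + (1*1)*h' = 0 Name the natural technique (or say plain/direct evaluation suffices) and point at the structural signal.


Verdict: a linear integrating factor — linear in the unknown with genuine forcing: multiply through by the exponential of the integrated coefficient and the left side closes into one derivative.


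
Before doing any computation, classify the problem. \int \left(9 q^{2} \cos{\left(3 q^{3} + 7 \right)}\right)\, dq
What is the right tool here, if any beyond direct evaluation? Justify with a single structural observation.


Technique: u-substitution — collected, the integrand has one factor that is, up to a constant, the derivative of an inner expression the rest depends on — substitute for that inner expression.


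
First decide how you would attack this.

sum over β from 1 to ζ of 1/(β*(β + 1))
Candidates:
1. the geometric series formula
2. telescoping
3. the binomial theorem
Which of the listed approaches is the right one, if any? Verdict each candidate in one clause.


Verdict: telescoping — one partial-fraction pass turns 1/(β*(β + 1)) into a shifted difference, and shifted differences telescope.
- the geometric series formula — consecutive terms are not related by a fixed multiplier.
- telescoping: a fit — the right tool for this form.
- the binomial theorem: the summand does not match any term pattern of an expanded binomial power.


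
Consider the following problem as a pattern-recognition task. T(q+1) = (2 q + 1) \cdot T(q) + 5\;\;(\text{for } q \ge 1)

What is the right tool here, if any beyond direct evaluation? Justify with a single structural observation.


Verdict: a summation factor — first-order, linear, moving coefficient 2 q + 1: the discrete analogue of an integrating factor handles it.


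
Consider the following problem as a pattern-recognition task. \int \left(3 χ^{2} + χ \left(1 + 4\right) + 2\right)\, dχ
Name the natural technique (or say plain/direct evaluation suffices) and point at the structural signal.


Method: no special technique — every term is a constant multiple of a power of χ; term-wise power-rule integration needs no preliminary transformation.


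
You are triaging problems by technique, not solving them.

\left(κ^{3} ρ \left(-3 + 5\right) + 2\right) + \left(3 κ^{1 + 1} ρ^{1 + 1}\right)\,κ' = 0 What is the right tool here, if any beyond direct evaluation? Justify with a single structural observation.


Technique: the exact-equation method — because the two cross partials coincide, the form is conservative as written — recover its potential in (ρ, κ).


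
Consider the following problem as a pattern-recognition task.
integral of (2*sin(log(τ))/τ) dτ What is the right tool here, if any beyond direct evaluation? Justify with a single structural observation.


Diagnosis: u-substitution — viewed as a product, the integrand is a composition evaluated at log(τ) times (a constant multiple of) that inner expression's derivative, so u = log(τ) makes it elementary.


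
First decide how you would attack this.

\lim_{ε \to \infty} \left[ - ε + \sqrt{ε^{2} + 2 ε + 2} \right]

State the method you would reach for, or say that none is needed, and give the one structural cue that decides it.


Method: conjugate multiplication — neither \sqrt{ε^{2} + 2 ε + 2} nor ε converges alone, so rewrite their difference as a conjugate-rationalized quotient first.


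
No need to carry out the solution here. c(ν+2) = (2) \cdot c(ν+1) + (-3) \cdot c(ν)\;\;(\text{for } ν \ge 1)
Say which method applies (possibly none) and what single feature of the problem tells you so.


Verdict: the characteristic-root method — the recurrence treats every index alike (constant coefficients, no forcing) — precisely the regime where r^ν trials close it.


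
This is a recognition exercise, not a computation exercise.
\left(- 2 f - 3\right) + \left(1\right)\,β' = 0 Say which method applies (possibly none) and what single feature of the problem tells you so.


Technique: no special technique — the slope is a pure function of f; integrate both sides and be done.


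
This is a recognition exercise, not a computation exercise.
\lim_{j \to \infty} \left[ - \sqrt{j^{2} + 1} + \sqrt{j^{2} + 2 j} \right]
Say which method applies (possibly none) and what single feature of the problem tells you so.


Best approach: conjugate multiplication — the ∞ − ∞ radical form is the exact trigger for the conjugate maneuver.


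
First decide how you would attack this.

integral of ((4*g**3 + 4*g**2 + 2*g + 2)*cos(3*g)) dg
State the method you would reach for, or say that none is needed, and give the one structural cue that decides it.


Method: integration by parts — a polynomial 4*g**3 + 4*g**2 + 2*g + 2 against the kernel cos(3*g) is the signature bounded-ladder case for integration by parts.


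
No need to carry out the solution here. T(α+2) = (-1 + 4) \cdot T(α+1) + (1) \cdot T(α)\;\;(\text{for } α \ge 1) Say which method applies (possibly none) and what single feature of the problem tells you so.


Verdict: the characteristic-root method — no index-dependence in the weights and nothing inhomogeneous: classic characteristic-equation setup.


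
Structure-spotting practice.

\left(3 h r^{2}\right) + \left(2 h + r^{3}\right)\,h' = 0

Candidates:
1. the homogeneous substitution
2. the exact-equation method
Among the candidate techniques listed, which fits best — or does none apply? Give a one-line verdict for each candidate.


Method: the exact-equation method — take the mixed partials of 3 h r^{2} and 2 h + r^{3}: they are equal, which certifies an exact differential.
- the homogeneous substitution — rescaling both variables together changes the slope, so no ratio substitution collapses it.
- the exact-equation method — applies; the problem has the shape this method handles.


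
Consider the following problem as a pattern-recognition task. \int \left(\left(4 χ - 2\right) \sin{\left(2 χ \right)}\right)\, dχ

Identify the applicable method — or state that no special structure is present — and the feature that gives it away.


Verdict: integration by parts — a polynomial factor 4 χ - 2 multiplies \sin{\left(2 χ \right)}; differentiating 4 χ - 2 lowers its degree while \sin{\left(2 χ \right)} integrates cleanly, so parts wins.


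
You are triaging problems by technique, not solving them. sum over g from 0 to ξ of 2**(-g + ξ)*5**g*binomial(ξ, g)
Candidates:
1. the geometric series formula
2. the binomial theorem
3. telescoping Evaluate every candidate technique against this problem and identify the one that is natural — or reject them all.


Diagnosis: the binomial theorem — the summand is term g of a binomial expansion in 5 and 2; the whole sum is a single power.
- the geometric series formula — consecutive terms are not related by a fixed multiplier.
- the binomial theorem — applies; the problem has the shape this method handles.
- telescoping: in the displayed form, no term reappears at a neighboring index to cancel against.


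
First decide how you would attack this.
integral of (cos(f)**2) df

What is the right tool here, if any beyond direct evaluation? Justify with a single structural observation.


Verdict: a trigonometric identity — an even power like cos(f)**2 flattens under the half-angle identity into first-degree cosines you can integrate directly.


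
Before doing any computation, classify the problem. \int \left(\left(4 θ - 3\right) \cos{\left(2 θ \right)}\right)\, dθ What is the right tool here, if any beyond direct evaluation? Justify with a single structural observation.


Diagnosis: integration by parts — a polynomial factor 4 θ - 3 multiplies \cos{\left(2 θ \right)}; differentiating 4 θ - 3 lowers its degree while \cos{\left(2 θ \right)} integrates cleanly, so parts wins.


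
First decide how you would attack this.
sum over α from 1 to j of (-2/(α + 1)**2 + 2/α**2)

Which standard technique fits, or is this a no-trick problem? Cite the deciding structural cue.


Best approach: telescoping — the generic term is a one-step difference of 2/α**2, so partial sums shortcut to endpoint evaluation.


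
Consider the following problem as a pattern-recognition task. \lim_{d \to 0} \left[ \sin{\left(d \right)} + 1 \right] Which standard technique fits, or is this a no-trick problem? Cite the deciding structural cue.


Method: no special technique — the expression is continuous at 0 — substitute and evaluate; no indeterminate form appears.


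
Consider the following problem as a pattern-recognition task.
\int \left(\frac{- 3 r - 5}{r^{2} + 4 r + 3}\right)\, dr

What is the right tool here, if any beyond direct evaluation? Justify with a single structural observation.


Verdict: partial fractions — a proper rational integrand over the factorable r^{2} + 4 r + 3: partial fractions reduce it to elementary pieces.


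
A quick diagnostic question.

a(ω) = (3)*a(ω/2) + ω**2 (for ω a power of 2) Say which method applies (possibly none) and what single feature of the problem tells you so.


Technique: the master substitution — the index is divided (ω/2), not shifted — substitute ω = 2^m to straighten it into a shift recurrence.


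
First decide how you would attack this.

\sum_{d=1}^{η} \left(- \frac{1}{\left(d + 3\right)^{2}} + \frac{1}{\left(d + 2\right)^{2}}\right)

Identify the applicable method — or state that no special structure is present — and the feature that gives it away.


Verdict: telescoping — the piece each term subtracts is \frac{1}{\left(d + 2\right)^{2}} advanced by one index, and it reappears with a plus sign leading the following term — the sum collapses to its boundary terms.


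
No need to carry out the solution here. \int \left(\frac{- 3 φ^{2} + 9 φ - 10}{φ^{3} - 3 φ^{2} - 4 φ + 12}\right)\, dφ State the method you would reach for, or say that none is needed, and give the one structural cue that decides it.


Technique: partial fractions — a proper rational integrand whose denominator splits into simpler factors — decompose into partial fractions first.


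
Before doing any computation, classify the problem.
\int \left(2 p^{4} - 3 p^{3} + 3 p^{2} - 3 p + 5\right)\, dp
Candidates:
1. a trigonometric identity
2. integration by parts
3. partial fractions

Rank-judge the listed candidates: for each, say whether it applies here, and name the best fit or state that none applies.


Best approach: no special technique — nothing composite, nothing rational, nothing trigonometric — each constant-multiple power of p integrates by the power rule alone.
- a trigonometric identity: no sine or cosine appears, so there is nothing for a trigonometric identity to act on.
- integration by parts: parts would only shuffle a directly integrable integrand.
- partial fractions — the expression is not a ratio of polynomials that decomposes further.


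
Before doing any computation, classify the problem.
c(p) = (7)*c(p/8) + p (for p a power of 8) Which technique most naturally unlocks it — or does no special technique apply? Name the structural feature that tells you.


Technique: the master substitution — the argument p/8 divides the index by 8; the standard p = 8^m substitution converts it to a constant-shift recurrence.


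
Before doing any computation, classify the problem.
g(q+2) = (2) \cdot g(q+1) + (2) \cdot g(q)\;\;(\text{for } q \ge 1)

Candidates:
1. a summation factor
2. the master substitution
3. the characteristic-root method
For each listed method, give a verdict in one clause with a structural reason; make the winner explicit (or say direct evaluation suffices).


Diagnosis: the characteristic-root method — constant coefficients and linearity mean the ansatz r^q reduces it to solving the characteristic polynomial.
- a summation factor — a summation factor telescopes one-step recursions; this one carries higher-order memory.
- the master substitution: the recursion steps by a constant offset, so exponential reindexing is pointless.
- the characteristic-root method — applies; the problem has the shape this method handles.


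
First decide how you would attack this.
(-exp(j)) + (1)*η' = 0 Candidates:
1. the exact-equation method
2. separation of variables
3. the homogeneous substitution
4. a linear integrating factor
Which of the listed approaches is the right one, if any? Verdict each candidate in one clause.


Diagnosis: no special technique — with η absent the equation is not coupled at all: direct integration in j.
- the exact-equation method: no dependence on the unknown anywhere: exactness is a label without content here.
- separation of variables: with no unknown in the slope, separating variables is a formality — the equation integrates directly.
- the homogeneous substitution — the ratio of the variables does not determine the slope.
- a linear integrating factor — the linear template holds only trivially here (the unknown is absent, so the coefficient is zero) — the method is not the natural label.


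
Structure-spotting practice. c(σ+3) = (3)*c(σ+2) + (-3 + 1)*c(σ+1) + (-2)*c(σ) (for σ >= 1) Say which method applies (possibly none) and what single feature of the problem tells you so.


Diagnosis: the characteristic-root method — linear, homogeneous, constant coefficients: solutions of the form r^σ exist — find the roots of the characteristic polynomial.
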